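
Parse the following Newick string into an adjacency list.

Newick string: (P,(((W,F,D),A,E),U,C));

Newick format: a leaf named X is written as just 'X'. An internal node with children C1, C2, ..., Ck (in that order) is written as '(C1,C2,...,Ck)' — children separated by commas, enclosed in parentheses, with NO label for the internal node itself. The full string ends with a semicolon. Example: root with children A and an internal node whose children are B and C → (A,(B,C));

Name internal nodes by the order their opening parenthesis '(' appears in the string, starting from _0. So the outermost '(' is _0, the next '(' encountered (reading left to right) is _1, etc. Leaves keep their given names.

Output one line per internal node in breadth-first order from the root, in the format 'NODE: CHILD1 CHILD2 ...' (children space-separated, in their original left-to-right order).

Input: (P,(((W,F,D),A,E),U,C));
Scanning left-to-right, naming '(' by encounter order:
  pos 0: '(' -> open internal node _0 (depth 1)
  pos 3: '(' -> open internal node _1 (depth 2)
  pos 4: '(' -> open internal node _2 (depth 3)
  pos 5: '(' -> open internal node _3 (depth 4)
  pos 11: ')' -> close internal node _3 (now at depth 3)
  pos 16: ')' -> close internal node _2 (now at depth 2)
  pos 21: ')' -> close internal node _1 (now at depth 1)
  pos 22: ')' -> close internal node _0 (now at depth 0)
Total internal nodes: 4
BFS adjacency from root:
  _0: P _1
  _1: _2 U C
  _2: _3 A E
  _3: W F D

Answer: _0: P _1
_1: _2 U C
_2: _3 A E
_3: W F D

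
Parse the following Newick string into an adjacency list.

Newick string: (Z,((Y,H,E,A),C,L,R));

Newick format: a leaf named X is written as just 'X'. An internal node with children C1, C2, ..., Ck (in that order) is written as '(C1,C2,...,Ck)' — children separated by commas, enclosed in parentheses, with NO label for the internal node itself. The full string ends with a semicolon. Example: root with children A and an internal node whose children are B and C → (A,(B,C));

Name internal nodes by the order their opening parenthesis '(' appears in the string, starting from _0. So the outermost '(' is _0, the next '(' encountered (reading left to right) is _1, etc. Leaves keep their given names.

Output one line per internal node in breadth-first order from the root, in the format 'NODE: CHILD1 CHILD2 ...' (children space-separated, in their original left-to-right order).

Input: (Z,((Y,H,E,A),C,L,R));
Scanning left-to-right, naming '(' by encounter order:
  pos 0: '(' -> open internal node _0 (depth 1)
  pos 3: '(' -> open internal node _1 (depth 2)
  pos 4: '(' -> open internal node _2 (depth 3)
  pos 12: ')' -> close internal node _2 (now at depth 2)
  pos 19: ')' -> close internal node _1 (now at depth 1)
  pos 20: ')' -> close internal node _0 (now at depth 0)
Total internal nodes: 3
BFS adjacency from root:
  _0: Z _1
  _1: _2 C L R
  _2: Y H E A

Answer: _0: Z _1
_1: _2 C L R
_2: Y H E A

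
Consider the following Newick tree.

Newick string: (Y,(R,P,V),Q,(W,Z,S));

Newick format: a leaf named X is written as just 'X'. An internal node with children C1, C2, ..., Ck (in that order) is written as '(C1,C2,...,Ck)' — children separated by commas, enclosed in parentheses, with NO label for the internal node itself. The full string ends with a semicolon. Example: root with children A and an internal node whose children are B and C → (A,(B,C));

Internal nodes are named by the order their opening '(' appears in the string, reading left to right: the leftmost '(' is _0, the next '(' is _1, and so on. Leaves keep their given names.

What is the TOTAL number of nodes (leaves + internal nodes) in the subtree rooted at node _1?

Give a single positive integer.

Newick: (Y,(R,P,V),Q,(W,Z,S));
Locate _1: it is the '(' at position 3 (the 2nd '(' reading left to right).
Query: subtree rooted at _1
_1: subtree_size = 1 + 3
  R: subtree_size = 1 + 0
  P: subtree_size = 1 + 0
  V: subtree_size = 1 + 0
Total subtree size of _1: 4

Answer: 4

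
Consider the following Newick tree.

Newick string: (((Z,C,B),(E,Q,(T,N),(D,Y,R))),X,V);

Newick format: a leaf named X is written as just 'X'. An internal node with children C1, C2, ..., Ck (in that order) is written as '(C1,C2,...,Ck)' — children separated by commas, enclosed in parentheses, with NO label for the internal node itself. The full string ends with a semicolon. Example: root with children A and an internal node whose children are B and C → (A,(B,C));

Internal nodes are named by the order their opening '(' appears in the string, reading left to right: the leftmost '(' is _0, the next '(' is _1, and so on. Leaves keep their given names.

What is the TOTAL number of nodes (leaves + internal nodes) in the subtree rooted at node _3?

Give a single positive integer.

Newick: (((Z,C,B),(E,Q,(T,N),(D,Y,R))),X,V);
Locate _3: it is the '(' at position 10 (the 4th '(' reading left to right).
Query: subtree rooted at _3
_3: subtree_size = 1 + 9
  E: subtree_size = 1 + 0
  Q: subtree_size = 1 + 0
  _4: subtree_size = 1 + 2
    T: subtree_size = 1 + 0
    N: subtree_size = 1 + 0
  _5: subtree_size = 1 + 3
    D: subtree_size = 1 + 0
    Y: subtree_size = 1 + 0
    R: subtree_size = 1 + 0
Total subtree size of _3: 10

Answer: 10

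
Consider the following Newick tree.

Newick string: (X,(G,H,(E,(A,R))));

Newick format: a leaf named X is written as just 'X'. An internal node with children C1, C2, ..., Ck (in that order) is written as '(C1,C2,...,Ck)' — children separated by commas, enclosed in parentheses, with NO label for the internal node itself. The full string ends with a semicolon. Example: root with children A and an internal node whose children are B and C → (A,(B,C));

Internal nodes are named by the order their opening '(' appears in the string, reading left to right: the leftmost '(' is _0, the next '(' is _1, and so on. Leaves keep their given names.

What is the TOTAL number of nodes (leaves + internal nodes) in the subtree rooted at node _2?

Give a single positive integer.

Newick: (X,(G,H,(E,(A,R))));
Locate _2: it is the '(' at position 8 (the 3rd '(' reading left to right).
Query: subtree rooted at _2
_2: subtree_size = 1 + 4
  E: subtree_size = 1 + 0
  _3: subtree_size = 1 + 2
    A: subtree_size = 1 + 0
    R: subtree_size = 1 + 0
Total subtree size of _2: 5

Answer: 5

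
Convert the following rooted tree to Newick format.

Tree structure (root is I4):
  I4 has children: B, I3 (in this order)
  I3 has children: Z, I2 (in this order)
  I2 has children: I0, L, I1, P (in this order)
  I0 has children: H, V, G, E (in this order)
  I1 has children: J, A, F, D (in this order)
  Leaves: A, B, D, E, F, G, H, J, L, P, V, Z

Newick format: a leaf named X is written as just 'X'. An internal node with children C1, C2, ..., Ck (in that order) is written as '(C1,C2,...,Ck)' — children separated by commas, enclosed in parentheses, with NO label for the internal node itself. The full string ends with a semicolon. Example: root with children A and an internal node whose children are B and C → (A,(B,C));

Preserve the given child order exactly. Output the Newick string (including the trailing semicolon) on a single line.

Answer: (B,(Z,((H,V,G,E),L,(J,A,F,D),P)));

Derivation:
internal I4 with children ['B', 'I3']
  leaf 'B' → 'B'
  internal I3 with children ['Z', 'I2']
    leaf 'Z' → 'Z'
    internal I2 with children ['I0', 'L', 'I1', 'P']
      internal I0 with children ['H', 'V', 'G', 'E']
        leaf 'H' → 'H'
        leaf 'V' → 'V'
        leaf 'G' → 'G'
        leaf 'E' → 'E'
      → '(H,V,G,E)'
      leaf 'L' → 'L'
      internal I1 with children ['J', 'A', 'F', 'D']
        leaf 'J' → 'J'
        leaf 'A' → 'A'
        leaf 'F' → 'F'
        leaf 'D' → 'D'
      → '(J,A,F,D)'
      leaf 'P' → 'P'
    → '((H,V,G,E),L,(J,A,F,D),P)'
  → '(Z,((H,V,G,E),L,(J,A,F,D),P))'
→ '(B,(Z,((H,V,G,E),L,(J,A,F,D),P)))'
Final: (B,(Z,((H,V,G,E),L,(J,A,F,D),P)));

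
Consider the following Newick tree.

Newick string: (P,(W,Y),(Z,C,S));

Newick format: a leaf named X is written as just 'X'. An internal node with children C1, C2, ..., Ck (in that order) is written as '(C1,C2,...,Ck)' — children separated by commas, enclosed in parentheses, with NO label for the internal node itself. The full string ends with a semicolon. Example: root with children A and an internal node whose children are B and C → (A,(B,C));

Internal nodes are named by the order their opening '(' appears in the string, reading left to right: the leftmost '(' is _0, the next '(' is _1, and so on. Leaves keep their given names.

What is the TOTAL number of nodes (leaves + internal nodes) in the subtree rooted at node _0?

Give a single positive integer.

Newick: (P,(W,Y),(Z,C,S));
Locate _0: it is the '(' at position 0 (the 1st '(' reading left to right).
Query: subtree rooted at _0
_0: subtree_size = 1 + 8
  P: subtree_size = 1 + 0
  _1: subtree_size = 1 + 2
    W: subtree_size = 1 + 0
    Y: subtree_size = 1 + 0
  _2: subtree_size = 1 + 3
    Z: subtree_size = 1 + 0
    C: subtree_size = 1 + 0
    S: subtree_size = 1 + 0
Total subtree size of _0: 9

Answer: 9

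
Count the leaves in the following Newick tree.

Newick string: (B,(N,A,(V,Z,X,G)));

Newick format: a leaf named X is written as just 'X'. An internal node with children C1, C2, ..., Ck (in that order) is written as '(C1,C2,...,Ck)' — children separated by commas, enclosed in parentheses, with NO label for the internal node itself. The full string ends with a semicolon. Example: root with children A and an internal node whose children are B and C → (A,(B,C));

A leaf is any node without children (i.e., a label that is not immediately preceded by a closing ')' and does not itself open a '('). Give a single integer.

Newick: (B,(N,A,(V,Z,X,G)));
Scan left-to-right; a leaf is any maximal label run not followed by '(':
  pos 1: leaf 'B' → count = 1
  pos 4: leaf 'N' → count = 2
  pos 6: leaf 'A' → count = 3
  pos 9: leaf 'V' → count = 4
  pos 11: leaf 'Z' → count = 5
  pos 13: leaf 'X' → count = 6
  pos 15: leaf 'G' → count = 7
Total leaves: 7

Answer: 7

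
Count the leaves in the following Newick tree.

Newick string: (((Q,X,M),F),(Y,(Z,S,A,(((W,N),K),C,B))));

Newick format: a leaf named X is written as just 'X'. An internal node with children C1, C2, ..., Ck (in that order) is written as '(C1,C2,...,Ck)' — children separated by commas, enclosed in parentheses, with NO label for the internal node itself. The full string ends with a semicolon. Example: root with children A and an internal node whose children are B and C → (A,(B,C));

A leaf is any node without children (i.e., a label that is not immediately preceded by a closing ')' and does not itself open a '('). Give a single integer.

Newick: (((Q,X,M),F),(Y,(Z,S,A,(((W,N),K),C,B))));
Scan left-to-right; a leaf is any maximal label run not followed by '(':
  pos 3: leaf 'Q' → count = 1
  pos 5: leaf 'X' → count = 2
  pos 7: leaf 'M' → count = 3
  pos 10: leaf 'F' → count = 4
  pos 14: leaf 'Y' → count = 5
  pos 17: leaf 'Z' → count = 6
  pos 19: leaf 'S' → count = 7
  pos 21: leaf 'A' → count = 8
  pos 26: leaf 'W' → count = 9
  pos 28: leaf 'N' → count = 10
  pos 31: leaf 'K' → count = 11
  pos 34: leaf 'C' → count = 12
  pos 36: leaf 'B' → count = 13
Total leaves: 13

Answer: 13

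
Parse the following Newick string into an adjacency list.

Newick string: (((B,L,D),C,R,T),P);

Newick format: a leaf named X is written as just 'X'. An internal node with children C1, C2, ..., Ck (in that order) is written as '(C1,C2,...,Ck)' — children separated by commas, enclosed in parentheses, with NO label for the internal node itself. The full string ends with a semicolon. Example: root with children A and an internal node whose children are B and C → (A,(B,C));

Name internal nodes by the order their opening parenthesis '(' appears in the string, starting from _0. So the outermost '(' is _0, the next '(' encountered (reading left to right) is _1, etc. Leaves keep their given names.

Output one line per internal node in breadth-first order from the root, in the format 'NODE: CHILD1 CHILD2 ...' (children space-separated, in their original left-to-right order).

Answer: _0: _1 P
_1: _2 C R T
_2: B L D

Derivation:
Input: (((B,L,D),C,R,T),P);
Scanning left-to-right, naming '(' by encounter order:
  pos 0: '(' -> open internal node _0 (depth 1)
  pos 1: '(' -> open internal node _1 (depth 2)
  pos 2: '(' -> open internal node _2 (depth 3)
  pos 8: ')' -> close internal node _2 (now at depth 2)
  pos 15: ')' -> close internal node _1 (now at depth 1)
  pos 18: ')' -> close internal node _0 (now at depth 0)
Total internal nodes: 3
BFS adjacency from root:
  _0: _1 P
  _1: _2 C R T
  _2: B L D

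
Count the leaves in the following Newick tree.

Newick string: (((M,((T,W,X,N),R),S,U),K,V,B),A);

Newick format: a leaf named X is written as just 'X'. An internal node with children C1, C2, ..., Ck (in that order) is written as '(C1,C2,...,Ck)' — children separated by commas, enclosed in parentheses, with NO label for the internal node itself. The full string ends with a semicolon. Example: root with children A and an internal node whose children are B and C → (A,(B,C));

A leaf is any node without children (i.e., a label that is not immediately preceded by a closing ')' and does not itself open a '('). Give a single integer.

Answer: 12

Derivation:
Newick: (((M,((T,W,X,N),R),S,U),K,V,B),A);
Scan left-to-right; a leaf is any maximal label run not followed by '(':
  pos 3: leaf 'M' → count = 1
  pos 7: leaf 'T' → count = 2
  pos 9: leaf 'W' → count = 3
  pos 11: leaf 'X' → count = 4
  pos 13: leaf 'N' → count = 5
  pos 16: leaf 'R' → count = 6
  pos 19: leaf 'S' → count = 7
  pos 21: leaf 'U' → count = 8
  pos 24: leaf 'K' → count = 9
  pos 26: leaf 'V' → count = 10
  pos 28: leaf 'B' → count = 11
  pos 31: leaf 'A' → count = 12
Total leaves: 12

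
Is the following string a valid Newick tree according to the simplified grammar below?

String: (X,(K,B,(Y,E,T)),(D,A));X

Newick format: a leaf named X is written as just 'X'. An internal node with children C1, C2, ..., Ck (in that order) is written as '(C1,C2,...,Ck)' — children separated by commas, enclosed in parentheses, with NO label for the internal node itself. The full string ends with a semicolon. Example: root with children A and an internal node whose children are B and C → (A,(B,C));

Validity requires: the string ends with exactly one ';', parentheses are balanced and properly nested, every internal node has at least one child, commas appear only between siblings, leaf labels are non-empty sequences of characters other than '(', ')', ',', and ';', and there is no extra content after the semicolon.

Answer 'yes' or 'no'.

Input: (X,(K,B,(Y,E,T)),(D,A));X
Paren balance: 4 '(' vs 4 ')' OK
Ends with single ';': False
Full parse: FAILS (must end with ;)
Valid: False

Answer: no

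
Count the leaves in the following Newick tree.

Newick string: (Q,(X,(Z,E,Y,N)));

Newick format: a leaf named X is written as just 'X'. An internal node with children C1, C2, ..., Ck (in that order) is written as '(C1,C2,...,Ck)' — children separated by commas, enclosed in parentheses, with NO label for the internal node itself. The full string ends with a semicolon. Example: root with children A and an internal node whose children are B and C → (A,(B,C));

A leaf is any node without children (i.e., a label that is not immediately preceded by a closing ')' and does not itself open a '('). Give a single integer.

Answer: 6

Derivation:
Newick: (Q,(X,(Z,E,Y,N)));
Scan left-to-right; a leaf is any maximal label run not followed by '(':
  pos 1: leaf 'Q' → count = 1
  pos 4: leaf 'X' → count = 2
  pos 7: leaf 'Z' → count = 3
  pos 9: leaf 'E' → count = 4
  pos 11: leaf 'Y' → count = 5
  pos 13: leaf 'N' → count = 6
Total leaves: 6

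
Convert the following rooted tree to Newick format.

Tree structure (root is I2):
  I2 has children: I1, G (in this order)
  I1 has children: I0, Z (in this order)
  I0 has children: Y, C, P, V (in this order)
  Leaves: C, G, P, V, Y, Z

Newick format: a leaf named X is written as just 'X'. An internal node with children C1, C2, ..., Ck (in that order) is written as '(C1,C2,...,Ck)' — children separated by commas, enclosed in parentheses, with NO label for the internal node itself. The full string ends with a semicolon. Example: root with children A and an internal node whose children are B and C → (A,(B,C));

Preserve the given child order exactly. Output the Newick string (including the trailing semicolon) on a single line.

Answer: (((Y,C,P,V),Z),G);

Derivation:
internal I2 with children ['I1', 'G']
  internal I1 with children ['I0', 'Z']
    internal I0 with children ['Y', 'C', 'P', 'V']
      leaf 'Y' → 'Y'
      leaf 'C' → 'C'
      leaf 'P' → 'P'
      leaf 'V' → 'V'
    → '(Y,C,P,V)'
    leaf 'Z' → 'Z'
  → '((Y,C,P,V),Z)'
  leaf 'G' → 'G'
→ '(((Y,C,P,V),Z),G)'
Final: (((Y,C,P,V),Z),G);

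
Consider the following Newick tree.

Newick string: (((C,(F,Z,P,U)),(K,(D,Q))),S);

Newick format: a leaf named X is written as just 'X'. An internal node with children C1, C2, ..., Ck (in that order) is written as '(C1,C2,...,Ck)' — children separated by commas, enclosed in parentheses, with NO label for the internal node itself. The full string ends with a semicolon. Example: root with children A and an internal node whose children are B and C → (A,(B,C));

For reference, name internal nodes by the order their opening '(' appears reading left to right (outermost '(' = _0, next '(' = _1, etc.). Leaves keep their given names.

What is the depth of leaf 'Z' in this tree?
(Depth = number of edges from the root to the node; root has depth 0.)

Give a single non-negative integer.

Newick: (((C,(F,Z,P,U)),(K,(D,Q))),S);
Naming internals by '(' encounter order: outermost '(' = _0, next = _1, ...
Query node: Z
Path from root: _0 -> _1 -> _2 -> _3 -> Z
Depth of Z: 4 (number of edges from root)

Answer: 4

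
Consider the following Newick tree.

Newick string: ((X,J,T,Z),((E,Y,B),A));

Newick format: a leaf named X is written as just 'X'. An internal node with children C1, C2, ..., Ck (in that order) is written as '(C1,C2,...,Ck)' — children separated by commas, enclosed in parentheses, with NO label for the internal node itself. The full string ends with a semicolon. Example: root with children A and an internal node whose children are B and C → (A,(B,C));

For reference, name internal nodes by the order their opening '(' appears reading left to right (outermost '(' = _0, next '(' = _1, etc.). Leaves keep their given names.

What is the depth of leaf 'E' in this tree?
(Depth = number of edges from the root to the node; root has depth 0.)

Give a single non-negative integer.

Newick: ((X,J,T,Z),((E,Y,B),A));
Naming internals by '(' encounter order: outermost '(' = _0, next = _1, ...
Query node: E
Path from root: _0 -> _2 -> _3 -> E
Depth of E: 3 (number of edges from root)

Answer: 3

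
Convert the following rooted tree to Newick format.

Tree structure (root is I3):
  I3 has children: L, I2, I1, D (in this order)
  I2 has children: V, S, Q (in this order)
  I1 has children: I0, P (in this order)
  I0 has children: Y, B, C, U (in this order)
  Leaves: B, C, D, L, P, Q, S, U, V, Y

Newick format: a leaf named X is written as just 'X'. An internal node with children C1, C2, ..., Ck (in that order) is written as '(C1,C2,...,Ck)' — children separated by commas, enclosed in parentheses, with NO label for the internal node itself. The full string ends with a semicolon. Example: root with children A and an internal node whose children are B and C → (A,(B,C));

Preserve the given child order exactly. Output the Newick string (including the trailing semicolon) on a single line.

internal I3 with children ['L', 'I2', 'I1', 'D']
  leaf 'L' → 'L'
  internal I2 with children ['V', 'S', 'Q']
    leaf 'V' → 'V'
    leaf 'S' → 'S'
    leaf 'Q' → 'Q'
  → '(V,S,Q)'
  internal I1 with children ['I0', 'P']
    internal I0 with children ['Y', 'B', 'C', 'U']
      leaf 'Y' → 'Y'
      leaf 'B' → 'B'
      leaf 'C' → 'C'
      leaf 'U' → 'U'
    → '(Y,B,C,U)'
    leaf 'P' → 'P'
  → '((Y,B,C,U),P)'
  leaf 'D' → 'D'
→ '(L,(V,S,Q),((Y,B,C,U),P),D)'
Final: (L,(V,S,Q),((Y,B,C,U),P),D);

Answer: (L,(V,S,Q),((Y,B,C,U),P),D);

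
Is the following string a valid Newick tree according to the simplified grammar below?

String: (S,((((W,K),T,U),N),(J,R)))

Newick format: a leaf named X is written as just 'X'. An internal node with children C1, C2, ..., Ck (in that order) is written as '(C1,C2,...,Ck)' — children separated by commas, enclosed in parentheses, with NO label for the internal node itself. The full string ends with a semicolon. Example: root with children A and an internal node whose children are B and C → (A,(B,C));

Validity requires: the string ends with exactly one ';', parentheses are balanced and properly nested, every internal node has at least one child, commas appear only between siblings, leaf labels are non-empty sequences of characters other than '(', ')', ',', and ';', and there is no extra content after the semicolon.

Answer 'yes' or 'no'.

Answer: no

Derivation:
Input: (S,((((W,K),T,U),N),(J,R)))
Paren balance: 6 '(' vs 6 ')' OK
Ends with single ';': False
Full parse: FAILS (must end with ;)
Valid: False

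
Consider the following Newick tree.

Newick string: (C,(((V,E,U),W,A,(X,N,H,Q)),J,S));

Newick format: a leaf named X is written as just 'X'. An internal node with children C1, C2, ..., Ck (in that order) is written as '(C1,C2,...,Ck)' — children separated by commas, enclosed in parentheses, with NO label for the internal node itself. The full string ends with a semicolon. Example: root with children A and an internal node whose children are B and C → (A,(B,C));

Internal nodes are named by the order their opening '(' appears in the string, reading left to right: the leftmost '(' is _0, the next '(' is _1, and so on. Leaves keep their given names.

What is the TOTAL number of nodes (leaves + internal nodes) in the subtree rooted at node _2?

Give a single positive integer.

Newick: (C,(((V,E,U),W,A,(X,N,H,Q)),J,S));
Locate _2: it is the '(' at position 4 (the 3rd '(' reading left to right).
Query: subtree rooted at _2
_2: subtree_size = 1 + 11
  _3: subtree_size = 1 + 3
    V: subtree_size = 1 + 0
    E: subtree_size = 1 + 0
    U: subtree_size = 1 + 0
  W: subtree_size = 1 + 0
  A: subtree_size = 1 + 0
  _4: subtree_size = 1 + 4
    X: subtree_size = 1 + 0
    N: subtree_size = 1 + 0
    H: subtree_size = 1 + 0
    Q: subtree_size = 1 + 0
Total subtree size of _2: 12

Answer: 12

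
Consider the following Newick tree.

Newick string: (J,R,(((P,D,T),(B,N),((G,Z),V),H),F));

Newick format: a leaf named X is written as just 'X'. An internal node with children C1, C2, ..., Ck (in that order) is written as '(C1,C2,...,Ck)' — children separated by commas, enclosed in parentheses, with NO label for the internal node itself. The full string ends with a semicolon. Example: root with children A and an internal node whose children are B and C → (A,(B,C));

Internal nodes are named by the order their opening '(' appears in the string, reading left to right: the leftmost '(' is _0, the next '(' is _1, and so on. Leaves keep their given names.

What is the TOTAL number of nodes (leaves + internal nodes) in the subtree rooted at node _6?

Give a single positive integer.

Answer: 3

Derivation:
Newick: (J,R,(((P,D,T),(B,N),((G,Z),V),H),F));
Locate _6: it is the '(' at position 22 (the 7th '(' reading left to right).
Query: subtree rooted at _6
_6: subtree_size = 1 + 2
  G: subtree_size = 1 + 0
  Z: subtree_size = 1 + 0
Total subtree size of _6: 3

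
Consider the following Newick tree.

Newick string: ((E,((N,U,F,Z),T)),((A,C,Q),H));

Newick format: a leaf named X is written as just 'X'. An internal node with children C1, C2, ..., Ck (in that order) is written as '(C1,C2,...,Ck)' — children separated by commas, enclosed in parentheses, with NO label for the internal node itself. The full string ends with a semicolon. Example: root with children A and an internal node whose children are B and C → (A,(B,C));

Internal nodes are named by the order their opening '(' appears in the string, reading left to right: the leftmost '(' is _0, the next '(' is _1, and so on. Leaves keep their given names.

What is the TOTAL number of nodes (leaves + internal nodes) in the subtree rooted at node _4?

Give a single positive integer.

Newick: ((E,((N,U,F,Z),T)),((A,C,Q),H));
Locate _4: it is the '(' at position 19 (the 5th '(' reading left to right).
Query: subtree rooted at _4
_4: subtree_size = 1 + 5
  _5: subtree_size = 1 + 3
    A: subtree_size = 1 + 0
    C: subtree_size = 1 + 0
    Q: subtree_size = 1 + 0
  H: subtree_size = 1 + 0
Total subtree size of _4: 6

Answer: 6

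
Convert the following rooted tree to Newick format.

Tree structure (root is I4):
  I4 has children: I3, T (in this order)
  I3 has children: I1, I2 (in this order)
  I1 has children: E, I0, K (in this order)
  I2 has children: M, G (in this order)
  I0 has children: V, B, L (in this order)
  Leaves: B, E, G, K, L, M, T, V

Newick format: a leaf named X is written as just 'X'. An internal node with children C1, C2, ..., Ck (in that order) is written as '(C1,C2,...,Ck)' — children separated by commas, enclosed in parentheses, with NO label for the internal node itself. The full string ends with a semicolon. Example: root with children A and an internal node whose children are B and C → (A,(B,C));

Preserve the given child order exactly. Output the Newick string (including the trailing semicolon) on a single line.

internal I4 with children ['I3', 'T']
  internal I3 with children ['I1', 'I2']
    internal I1 with children ['E', 'I0', 'K']
      leaf 'E' → 'E'
      internal I0 with children ['V', 'B', 'L']
        leaf 'V' → 'V'
        leaf 'B' → 'B'
        leaf 'L' → 'L'
      → '(V,B,L)'
      leaf 'K' → 'K'
    → '(E,(V,B,L),K)'
    internal I2 with children ['M', 'G']
      leaf 'M' → 'M'
      leaf 'G' → 'G'
    → '(M,G)'
  → '((E,(V,B,L),K),(M,G))'
  leaf 'T' → 'T'
→ '(((E,(V,B,L),K),(M,G)),T)'
Final: (((E,(V,B,L),K),(M,G)),T);

Answer: (((E,(V,B,L),K),(M,G)),T);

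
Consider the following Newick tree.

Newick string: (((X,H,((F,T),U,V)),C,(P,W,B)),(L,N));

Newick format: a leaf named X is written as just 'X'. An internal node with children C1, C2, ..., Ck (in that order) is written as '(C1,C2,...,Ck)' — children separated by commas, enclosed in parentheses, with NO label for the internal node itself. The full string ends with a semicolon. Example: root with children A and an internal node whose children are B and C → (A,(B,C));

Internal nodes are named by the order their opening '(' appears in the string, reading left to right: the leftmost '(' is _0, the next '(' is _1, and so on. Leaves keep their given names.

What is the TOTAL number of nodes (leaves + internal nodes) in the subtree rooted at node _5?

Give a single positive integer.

Answer: 4

Derivation:
Newick: (((X,H,((F,T),U,V)),C,(P,W,B)),(L,N));
Locate _5: it is the '(' at position 22 (the 6th '(' reading left to right).
Query: subtree rooted at _5
_5: subtree_size = 1 + 3
  P: subtree_size = 1 + 0
  W: subtree_size = 1 + 0
  B: subtree_size = 1 + 0
Total subtree size of _5: 4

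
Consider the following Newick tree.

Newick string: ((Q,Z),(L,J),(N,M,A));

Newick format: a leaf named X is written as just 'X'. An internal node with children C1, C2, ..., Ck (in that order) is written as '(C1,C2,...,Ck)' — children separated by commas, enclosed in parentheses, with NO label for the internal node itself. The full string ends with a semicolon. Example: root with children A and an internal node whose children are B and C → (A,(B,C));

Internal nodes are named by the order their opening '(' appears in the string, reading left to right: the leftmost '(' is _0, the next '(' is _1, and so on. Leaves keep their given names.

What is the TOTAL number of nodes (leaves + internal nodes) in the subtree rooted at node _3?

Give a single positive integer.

Newick: ((Q,Z),(L,J),(N,M,A));
Locate _3: it is the '(' at position 13 (the 4th '(' reading left to right).
Query: subtree rooted at _3
_3: subtree_size = 1 + 3
  N: subtree_size = 1 + 0
  M: subtree_size = 1 + 0
  A: subtree_size = 1 + 0
Total subtree size of _3: 4

Answer: 4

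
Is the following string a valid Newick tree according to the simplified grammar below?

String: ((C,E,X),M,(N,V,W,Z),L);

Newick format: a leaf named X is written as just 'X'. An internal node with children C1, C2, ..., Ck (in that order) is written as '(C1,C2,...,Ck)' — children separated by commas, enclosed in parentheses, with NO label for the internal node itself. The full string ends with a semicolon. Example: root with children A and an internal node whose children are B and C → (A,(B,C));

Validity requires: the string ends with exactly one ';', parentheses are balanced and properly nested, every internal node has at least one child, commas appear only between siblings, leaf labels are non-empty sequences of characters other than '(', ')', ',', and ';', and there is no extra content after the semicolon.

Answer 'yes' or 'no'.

Input: ((C,E,X),M,(N,V,W,Z),L);
Paren balance: 3 '(' vs 3 ')' OK
Ends with single ';': True
Full parse: OK
Valid: True

Answer: yes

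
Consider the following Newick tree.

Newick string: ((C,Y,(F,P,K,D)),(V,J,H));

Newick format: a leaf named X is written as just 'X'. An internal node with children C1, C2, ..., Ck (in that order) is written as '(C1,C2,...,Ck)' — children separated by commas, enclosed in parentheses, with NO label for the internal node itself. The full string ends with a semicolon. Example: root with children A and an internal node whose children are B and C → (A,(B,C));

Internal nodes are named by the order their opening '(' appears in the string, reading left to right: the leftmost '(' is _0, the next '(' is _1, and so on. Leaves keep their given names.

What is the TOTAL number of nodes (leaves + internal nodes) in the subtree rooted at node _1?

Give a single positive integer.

Newick: ((C,Y,(F,P,K,D)),(V,J,H));
Locate _1: it is the '(' at position 1 (the 2nd '(' reading left to right).
Query: subtree rooted at _1
_1: subtree_size = 1 + 7
  C: subtree_size = 1 + 0
  Y: subtree_size = 1 + 0
  _2: subtree_size = 1 + 4
    F: subtree_size = 1 + 0
    P: subtree_size = 1 + 0
    K: subtree_size = 1 + 0
    D: subtree_size = 1 + 0
Total subtree size of _1: 8

Answer: 8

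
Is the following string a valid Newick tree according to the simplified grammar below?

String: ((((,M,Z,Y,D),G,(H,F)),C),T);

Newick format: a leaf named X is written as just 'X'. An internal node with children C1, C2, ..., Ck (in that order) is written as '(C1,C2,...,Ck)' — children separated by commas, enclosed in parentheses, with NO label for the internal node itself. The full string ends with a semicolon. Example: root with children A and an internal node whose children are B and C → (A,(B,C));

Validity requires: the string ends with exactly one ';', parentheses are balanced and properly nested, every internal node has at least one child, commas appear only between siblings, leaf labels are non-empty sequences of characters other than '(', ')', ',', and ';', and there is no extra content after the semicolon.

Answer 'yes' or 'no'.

Input: ((((,M,Z,Y,D),G,(H,F)),C),T);
Paren balance: 5 '(' vs 5 ')' OK
Ends with single ';': True
Full parse: FAILS (empty leaf label at pos 4)
Valid: False

Answer: no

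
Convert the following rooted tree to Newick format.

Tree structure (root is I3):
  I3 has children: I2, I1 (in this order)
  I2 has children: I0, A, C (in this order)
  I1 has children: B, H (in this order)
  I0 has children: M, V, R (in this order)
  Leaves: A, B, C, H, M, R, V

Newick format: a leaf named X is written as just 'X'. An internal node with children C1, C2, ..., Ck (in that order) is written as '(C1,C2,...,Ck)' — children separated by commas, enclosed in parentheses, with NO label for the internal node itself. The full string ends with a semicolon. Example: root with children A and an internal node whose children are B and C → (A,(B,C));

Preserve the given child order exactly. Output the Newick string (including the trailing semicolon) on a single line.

Answer: (((M,V,R),A,C),(B,H));

Derivation:
internal I3 with children ['I2', 'I1']
  internal I2 with children ['I0', 'A', 'C']
    internal I0 with children ['M', 'V', 'R']
      leaf 'M' → 'M'
      leaf 'V' → 'V'
      leaf 'R' → 'R'
    → '(M,V,R)'
    leaf 'A' → 'A'
    leaf 'C' → 'C'
  → '((M,V,R),A,C)'
  internal I1 with children ['B', 'H']
    leaf 'B' → 'B'
    leaf 'H' → 'H'
  → '(B,H)'
→ '(((M,V,R),A,C),(B,H))'
Final: (((M,V,R),A,C),(B,H));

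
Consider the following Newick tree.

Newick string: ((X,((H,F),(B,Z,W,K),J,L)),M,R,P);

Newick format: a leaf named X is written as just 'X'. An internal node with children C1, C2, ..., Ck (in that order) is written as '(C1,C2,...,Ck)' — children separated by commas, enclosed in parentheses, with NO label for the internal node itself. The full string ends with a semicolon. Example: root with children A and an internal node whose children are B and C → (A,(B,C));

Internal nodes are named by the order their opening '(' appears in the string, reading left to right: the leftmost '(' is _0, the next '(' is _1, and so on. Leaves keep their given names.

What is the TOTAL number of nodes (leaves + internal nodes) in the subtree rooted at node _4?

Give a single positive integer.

Answer: 5

Derivation:
Newick: ((X,((H,F),(B,Z,W,K),J,L)),M,R,P);
Locate _4: it is the '(' at position 11 (the 5th '(' reading left to right).
Query: subtree rooted at _4
_4: subtree_size = 1 + 4
  B: subtree_size = 1 + 0
  Z: subtree_size = 1 + 0
  W: subtree_size = 1 + 0
  K: subtree_size = 1 + 0
Total subtree size of _4: 5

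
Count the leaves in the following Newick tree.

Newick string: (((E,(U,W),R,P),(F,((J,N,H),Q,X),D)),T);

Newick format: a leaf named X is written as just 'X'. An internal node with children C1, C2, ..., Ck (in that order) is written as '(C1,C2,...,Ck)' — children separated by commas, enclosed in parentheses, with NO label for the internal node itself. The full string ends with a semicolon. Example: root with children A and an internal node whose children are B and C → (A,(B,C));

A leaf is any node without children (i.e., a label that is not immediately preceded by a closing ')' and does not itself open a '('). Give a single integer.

Answer: 13

Derivation:
Newick: (((E,(U,W),R,P),(F,((J,N,H),Q,X),D)),T);
Scan left-to-right; a leaf is any maximal label run not followed by '(':
  pos 3: leaf 'E' → count = 1
  pos 6: leaf 'U' → count = 2
  pos 8: leaf 'W' → count = 3
  pos 11: leaf 'R' → count = 4
  pos 13: leaf 'P' → count = 5
  pos 17: leaf 'F' → count = 6
  pos 21: leaf 'J' → count = 7
  pos 23: leaf 'N' → count = 8
  pos 25: leaf 'H' → count = 9
  pos 28: leaf 'Q' → count = 10
  pos 30: leaf 'X' → count = 11
  pos 33: leaf 'D' → count = 12
  pos 37: leaf 'T' → count = 13
Total leaves: 13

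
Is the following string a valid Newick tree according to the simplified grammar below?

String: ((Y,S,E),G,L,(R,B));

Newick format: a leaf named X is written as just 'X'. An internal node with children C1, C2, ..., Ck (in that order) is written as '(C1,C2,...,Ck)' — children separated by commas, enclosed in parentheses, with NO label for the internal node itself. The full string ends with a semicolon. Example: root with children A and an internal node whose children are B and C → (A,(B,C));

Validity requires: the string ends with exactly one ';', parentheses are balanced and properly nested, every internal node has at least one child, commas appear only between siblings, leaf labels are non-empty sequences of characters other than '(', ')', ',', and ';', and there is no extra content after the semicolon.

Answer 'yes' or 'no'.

Answer: yes

Derivation:
Input: ((Y,S,E),G,L,(R,B));
Paren balance: 3 '(' vs 3 ')' OK
Ends with single ';': True
Full parse: OK
Valid: True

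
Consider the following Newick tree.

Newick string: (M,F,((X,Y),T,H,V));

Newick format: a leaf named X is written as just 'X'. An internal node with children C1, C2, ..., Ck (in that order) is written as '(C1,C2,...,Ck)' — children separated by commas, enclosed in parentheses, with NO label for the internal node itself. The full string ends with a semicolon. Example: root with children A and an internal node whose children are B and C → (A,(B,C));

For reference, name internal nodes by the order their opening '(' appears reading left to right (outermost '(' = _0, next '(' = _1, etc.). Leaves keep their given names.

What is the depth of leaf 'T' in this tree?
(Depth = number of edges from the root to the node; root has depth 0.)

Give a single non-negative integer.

Newick: (M,F,((X,Y),T,H,V));
Naming internals by '(' encounter order: outermost '(' = _0, next = _1, ...
Query node: T
Path from root: _0 -> _1 -> T
Depth of T: 2 (number of edges from root)

Answer: 2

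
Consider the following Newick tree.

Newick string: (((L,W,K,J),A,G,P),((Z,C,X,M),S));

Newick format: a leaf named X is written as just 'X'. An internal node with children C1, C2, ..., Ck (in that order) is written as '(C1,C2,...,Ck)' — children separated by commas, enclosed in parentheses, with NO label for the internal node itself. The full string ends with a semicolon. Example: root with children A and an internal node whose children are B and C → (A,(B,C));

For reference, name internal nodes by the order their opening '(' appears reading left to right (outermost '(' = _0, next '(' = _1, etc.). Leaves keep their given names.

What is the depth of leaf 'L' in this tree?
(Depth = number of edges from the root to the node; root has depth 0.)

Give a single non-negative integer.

Newick: (((L,W,K,J),A,G,P),((Z,C,X,M),S));
Naming internals by '(' encounter order: outermost '(' = _0, next = _1, ...
Query node: L
Path from root: _0 -> _1 -> _2 -> L
Depth of L: 3 (number of edges from root)

Answer: 3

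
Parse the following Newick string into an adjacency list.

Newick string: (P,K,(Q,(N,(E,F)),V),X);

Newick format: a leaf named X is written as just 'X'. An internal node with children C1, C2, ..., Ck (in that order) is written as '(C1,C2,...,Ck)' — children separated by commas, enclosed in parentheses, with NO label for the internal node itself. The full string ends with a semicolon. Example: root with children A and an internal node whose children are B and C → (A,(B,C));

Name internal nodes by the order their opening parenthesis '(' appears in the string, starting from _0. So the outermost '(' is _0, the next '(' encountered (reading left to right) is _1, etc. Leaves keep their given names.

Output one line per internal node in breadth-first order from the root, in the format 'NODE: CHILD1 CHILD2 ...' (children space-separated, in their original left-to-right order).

Answer: _0: P K _1 X
_1: Q _2 V
_2: N _3
_3: E F

Derivation:
Input: (P,K,(Q,(N,(E,F)),V),X);
Scanning left-to-right, naming '(' by encounter order:
  pos 0: '(' -> open internal node _0 (depth 1)
  pos 5: '(' -> open internal node _1 (depth 2)
  pos 8: '(' -> open internal node _2 (depth 3)
  pos 11: '(' -> open internal node _3 (depth 4)
  pos 15: ')' -> close internal node _3 (now at depth 3)
  pos 16: ')' -> close internal node _2 (now at depth 2)
  pos 19: ')' -> close internal node _1 (now at depth 1)
  pos 22: ')' -> close internal node _0 (now at depth 0)
Total internal nodes: 4
BFS adjacency from root:
  _0: P K _1 X
  _1: Q _2 V
  _2: N _3
  _3: E F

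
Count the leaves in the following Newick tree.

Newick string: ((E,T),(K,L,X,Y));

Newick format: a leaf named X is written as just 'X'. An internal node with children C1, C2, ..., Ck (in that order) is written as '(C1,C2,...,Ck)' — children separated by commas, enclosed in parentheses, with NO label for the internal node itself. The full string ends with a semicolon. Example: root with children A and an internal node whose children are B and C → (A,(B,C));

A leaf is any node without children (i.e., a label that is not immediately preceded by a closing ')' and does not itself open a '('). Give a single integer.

Answer: 6

Derivation:
Newick: ((E,T),(K,L,X,Y));
Scan left-to-right; a leaf is any maximal label run not followed by '(':
  pos 2: leaf 'E' → count = 1
  pos 4: leaf 'T' → count = 2
  pos 8: leaf 'K' → count = 3
  pos 10: leaf 'L' → count = 4
  pos 12: leaf 'X' → count = 5
  pos 14: leaf 'Y' → count = 6
Total leaves: 6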